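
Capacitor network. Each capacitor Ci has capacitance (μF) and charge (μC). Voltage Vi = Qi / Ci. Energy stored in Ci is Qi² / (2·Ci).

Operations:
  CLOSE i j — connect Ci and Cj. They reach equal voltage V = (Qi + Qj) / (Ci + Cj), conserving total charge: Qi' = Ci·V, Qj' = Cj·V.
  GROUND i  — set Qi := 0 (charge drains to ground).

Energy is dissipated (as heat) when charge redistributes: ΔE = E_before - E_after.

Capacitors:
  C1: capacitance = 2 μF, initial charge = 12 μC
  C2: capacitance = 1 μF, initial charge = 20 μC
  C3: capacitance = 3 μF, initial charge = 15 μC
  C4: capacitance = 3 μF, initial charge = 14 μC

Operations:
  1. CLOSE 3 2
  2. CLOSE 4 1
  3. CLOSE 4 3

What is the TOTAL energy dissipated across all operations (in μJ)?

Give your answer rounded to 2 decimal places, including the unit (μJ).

Initial: C1(2μF, Q=12μC, V=6.00V), C2(1μF, Q=20μC, V=20.00V), C3(3μF, Q=15μC, V=5.00V), C4(3μF, Q=14μC, V=4.67V)
Op 1: CLOSE 3-2: Q_total=35.00, C_total=4.00, V=8.75; Q3=26.25, Q2=8.75; dissipated=84.375
Op 2: CLOSE 4-1: Q_total=26.00, C_total=5.00, V=5.20; Q4=15.60, Q1=10.40; dissipated=1.067
Op 3: CLOSE 4-3: Q_total=41.85, C_total=6.00, V=6.97; Q4=20.93, Q3=20.93; dissipated=9.452
Total dissipated: 94.894 μJ

Answer: 94.89 μJ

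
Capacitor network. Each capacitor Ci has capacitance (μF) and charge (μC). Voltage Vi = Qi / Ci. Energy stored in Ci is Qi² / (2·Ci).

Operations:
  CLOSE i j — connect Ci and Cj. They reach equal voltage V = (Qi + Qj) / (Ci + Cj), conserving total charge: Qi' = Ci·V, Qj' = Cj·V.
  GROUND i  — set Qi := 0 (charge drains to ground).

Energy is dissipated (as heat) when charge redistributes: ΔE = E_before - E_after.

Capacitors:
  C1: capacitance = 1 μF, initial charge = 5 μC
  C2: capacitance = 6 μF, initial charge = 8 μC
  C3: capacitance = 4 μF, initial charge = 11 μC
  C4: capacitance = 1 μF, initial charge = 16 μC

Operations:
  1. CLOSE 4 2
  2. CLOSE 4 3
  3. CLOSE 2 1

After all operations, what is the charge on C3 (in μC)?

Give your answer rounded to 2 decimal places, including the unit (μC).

Initial: C1(1μF, Q=5μC, V=5.00V), C2(6μF, Q=8μC, V=1.33V), C3(4μF, Q=11μC, V=2.75V), C4(1μF, Q=16μC, V=16.00V)
Op 1: CLOSE 4-2: Q_total=24.00, C_total=7.00, V=3.43; Q4=3.43, Q2=20.57; dissipated=92.190
Op 2: CLOSE 4-3: Q_total=14.43, C_total=5.00, V=2.89; Q4=2.89, Q3=11.54; dissipated=0.184
Op 3: CLOSE 2-1: Q_total=25.57, C_total=7.00, V=3.65; Q2=21.92, Q1=3.65; dissipated=1.058
Final charges: Q1=3.65, Q2=21.92, Q3=11.54, Q4=2.89

Answer: 11.54 μC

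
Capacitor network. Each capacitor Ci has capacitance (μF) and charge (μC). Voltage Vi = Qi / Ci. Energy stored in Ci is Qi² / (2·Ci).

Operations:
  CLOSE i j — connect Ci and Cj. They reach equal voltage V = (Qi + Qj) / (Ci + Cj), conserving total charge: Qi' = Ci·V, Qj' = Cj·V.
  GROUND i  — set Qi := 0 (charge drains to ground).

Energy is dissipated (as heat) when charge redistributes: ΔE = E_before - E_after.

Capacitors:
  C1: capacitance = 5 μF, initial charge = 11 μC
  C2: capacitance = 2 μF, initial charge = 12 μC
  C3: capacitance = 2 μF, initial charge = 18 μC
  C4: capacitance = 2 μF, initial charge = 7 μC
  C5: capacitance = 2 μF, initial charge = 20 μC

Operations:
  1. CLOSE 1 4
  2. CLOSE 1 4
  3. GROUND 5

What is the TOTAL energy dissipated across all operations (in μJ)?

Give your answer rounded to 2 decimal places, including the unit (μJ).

Initial: C1(5μF, Q=11μC, V=2.20V), C2(2μF, Q=12μC, V=6.00V), C3(2μF, Q=18μC, V=9.00V), C4(2μF, Q=7μC, V=3.50V), C5(2μF, Q=20μC, V=10.00V)
Op 1: CLOSE 1-4: Q_total=18.00, C_total=7.00, V=2.57; Q1=12.86, Q4=5.14; dissipated=1.207
Op 2: CLOSE 1-4: Q_total=18.00, C_total=7.00, V=2.57; Q1=12.86, Q4=5.14; dissipated=0.000
Op 3: GROUND 5: Q5=0; energy lost=100.000
Total dissipated: 101.207 μJ

Answer: 101.21 μJ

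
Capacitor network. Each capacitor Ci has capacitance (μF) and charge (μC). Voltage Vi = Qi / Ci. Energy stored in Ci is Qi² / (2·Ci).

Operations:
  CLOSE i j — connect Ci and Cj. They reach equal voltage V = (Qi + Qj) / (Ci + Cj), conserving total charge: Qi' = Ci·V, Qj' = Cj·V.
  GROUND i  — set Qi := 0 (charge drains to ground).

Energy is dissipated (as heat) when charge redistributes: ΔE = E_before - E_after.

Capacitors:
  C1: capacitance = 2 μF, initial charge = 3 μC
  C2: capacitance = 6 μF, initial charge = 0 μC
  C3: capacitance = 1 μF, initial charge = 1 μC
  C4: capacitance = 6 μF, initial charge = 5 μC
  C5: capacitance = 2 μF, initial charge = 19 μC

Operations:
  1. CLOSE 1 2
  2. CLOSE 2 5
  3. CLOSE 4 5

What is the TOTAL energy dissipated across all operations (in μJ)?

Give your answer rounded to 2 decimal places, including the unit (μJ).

Initial: C1(2μF, Q=3μC, V=1.50V), C2(6μF, Q=0μC, V=0.00V), C3(1μF, Q=1μC, V=1.00V), C4(6μF, Q=5μC, V=0.83V), C5(2μF, Q=19μC, V=9.50V)
Op 1: CLOSE 1-2: Q_total=3.00, C_total=8.00, V=0.38; Q1=0.75, Q2=2.25; dissipated=1.688
Op 2: CLOSE 2-5: Q_total=21.25, C_total=8.00, V=2.66; Q2=15.94, Q5=5.31; dissipated=62.449
Op 3: CLOSE 4-5: Q_total=10.31, C_total=8.00, V=1.29; Q4=7.73, Q5=2.58; dissipated=2.492
Total dissipated: 66.629 μJ

Answer: 66.63 μJ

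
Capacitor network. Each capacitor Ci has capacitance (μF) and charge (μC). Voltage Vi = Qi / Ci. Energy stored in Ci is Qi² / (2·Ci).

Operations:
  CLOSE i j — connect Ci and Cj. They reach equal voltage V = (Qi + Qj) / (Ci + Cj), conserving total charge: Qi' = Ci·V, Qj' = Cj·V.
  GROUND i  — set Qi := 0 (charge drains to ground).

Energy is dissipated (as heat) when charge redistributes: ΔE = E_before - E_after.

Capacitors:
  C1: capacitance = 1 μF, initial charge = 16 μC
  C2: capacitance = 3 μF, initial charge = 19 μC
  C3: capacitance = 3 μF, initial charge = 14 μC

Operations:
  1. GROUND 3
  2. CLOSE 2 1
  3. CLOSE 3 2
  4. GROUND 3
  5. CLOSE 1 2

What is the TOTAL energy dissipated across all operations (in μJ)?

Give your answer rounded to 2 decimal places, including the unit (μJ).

Initial: C1(1μF, Q=16μC, V=16.00V), C2(3μF, Q=19μC, V=6.33V), C3(3μF, Q=14μC, V=4.67V)
Op 1: GROUND 3: Q3=0; energy lost=32.667
Op 2: CLOSE 2-1: Q_total=35.00, C_total=4.00, V=8.75; Q2=26.25, Q1=8.75; dissipated=35.042
Op 3: CLOSE 3-2: Q_total=26.25, C_total=6.00, V=4.38; Q3=13.12, Q2=13.12; dissipated=57.422
Op 4: GROUND 3: Q3=0; energy lost=28.711
Op 5: CLOSE 1-2: Q_total=21.88, C_total=4.00, V=5.47; Q1=5.47, Q2=16.41; dissipated=7.178
Total dissipated: 161.019 μJ

Answer: 161.02 μJ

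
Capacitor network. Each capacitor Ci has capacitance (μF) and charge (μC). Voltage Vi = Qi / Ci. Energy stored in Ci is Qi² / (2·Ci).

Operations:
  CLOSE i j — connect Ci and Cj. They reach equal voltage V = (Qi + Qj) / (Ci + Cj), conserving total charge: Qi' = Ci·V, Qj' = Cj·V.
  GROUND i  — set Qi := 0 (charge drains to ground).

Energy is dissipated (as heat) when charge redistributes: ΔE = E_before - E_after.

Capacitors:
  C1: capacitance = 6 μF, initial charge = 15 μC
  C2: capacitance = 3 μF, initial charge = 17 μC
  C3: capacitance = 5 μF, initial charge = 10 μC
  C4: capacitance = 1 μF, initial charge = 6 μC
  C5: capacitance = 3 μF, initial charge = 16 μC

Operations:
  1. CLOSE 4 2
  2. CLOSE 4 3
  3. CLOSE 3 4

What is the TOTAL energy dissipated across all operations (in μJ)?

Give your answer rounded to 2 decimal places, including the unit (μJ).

Answer: 5.90 μJ

Derivation:
Initial: C1(6μF, Q=15μC, V=2.50V), C2(3μF, Q=17μC, V=5.67V), C3(5μF, Q=10μC, V=2.00V), C4(1μF, Q=6μC, V=6.00V), C5(3μF, Q=16μC, V=5.33V)
Op 1: CLOSE 4-2: Q_total=23.00, C_total=4.00, V=5.75; Q4=5.75, Q2=17.25; dissipated=0.042
Op 2: CLOSE 4-3: Q_total=15.75, C_total=6.00, V=2.62; Q4=2.62, Q3=13.12; dissipated=5.859
Op 3: CLOSE 3-4: Q_total=15.75, C_total=6.00, V=2.62; Q3=13.12, Q4=2.62; dissipated=0.000
Total dissipated: 5.901 μJ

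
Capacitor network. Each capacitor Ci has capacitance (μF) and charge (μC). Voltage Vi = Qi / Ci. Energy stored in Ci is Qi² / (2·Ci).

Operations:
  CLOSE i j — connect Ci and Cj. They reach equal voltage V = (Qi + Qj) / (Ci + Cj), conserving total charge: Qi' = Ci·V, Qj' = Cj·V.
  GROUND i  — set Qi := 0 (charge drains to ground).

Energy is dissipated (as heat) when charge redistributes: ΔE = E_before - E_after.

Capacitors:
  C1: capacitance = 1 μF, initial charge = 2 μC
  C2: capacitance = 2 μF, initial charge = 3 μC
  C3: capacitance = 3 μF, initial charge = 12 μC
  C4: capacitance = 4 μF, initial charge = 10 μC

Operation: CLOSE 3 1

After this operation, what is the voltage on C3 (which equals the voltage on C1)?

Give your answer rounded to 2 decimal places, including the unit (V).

Answer: 3.50 V

Derivation:
Initial: C1(1μF, Q=2μC, V=2.00V), C2(2μF, Q=3μC, V=1.50V), C3(3μF, Q=12μC, V=4.00V), C4(4μF, Q=10μC, V=2.50V)
Op 1: CLOSE 3-1: Q_total=14.00, C_total=4.00, V=3.50; Q3=10.50, Q1=3.50; dissipated=1.500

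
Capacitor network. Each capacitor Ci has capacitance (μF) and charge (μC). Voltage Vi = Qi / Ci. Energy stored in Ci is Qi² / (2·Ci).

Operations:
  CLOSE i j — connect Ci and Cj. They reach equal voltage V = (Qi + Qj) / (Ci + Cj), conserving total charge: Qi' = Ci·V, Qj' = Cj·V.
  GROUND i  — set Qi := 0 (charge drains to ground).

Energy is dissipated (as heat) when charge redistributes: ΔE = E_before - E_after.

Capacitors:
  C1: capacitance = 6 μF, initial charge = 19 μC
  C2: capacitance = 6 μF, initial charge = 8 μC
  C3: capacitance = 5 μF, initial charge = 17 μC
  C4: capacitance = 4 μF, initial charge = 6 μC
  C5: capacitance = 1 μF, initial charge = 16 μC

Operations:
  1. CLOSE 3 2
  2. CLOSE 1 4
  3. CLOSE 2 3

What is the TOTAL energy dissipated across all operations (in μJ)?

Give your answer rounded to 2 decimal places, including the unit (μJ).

Answer: 9.16 μJ

Derivation:
Initial: C1(6μF, Q=19μC, V=3.17V), C2(6μF, Q=8μC, V=1.33V), C3(5μF, Q=17μC, V=3.40V), C4(4μF, Q=6μC, V=1.50V), C5(1μF, Q=16μC, V=16.00V)
Op 1: CLOSE 3-2: Q_total=25.00, C_total=11.00, V=2.27; Q3=11.36, Q2=13.64; dissipated=5.824
Op 2: CLOSE 1-4: Q_total=25.00, C_total=10.00, V=2.50; Q1=15.00, Q4=10.00; dissipated=3.333
Op 3: CLOSE 2-3: Q_total=25.00, C_total=11.00, V=2.27; Q2=13.64, Q3=11.36; dissipated=0.000
Total dissipated: 9.158 μJ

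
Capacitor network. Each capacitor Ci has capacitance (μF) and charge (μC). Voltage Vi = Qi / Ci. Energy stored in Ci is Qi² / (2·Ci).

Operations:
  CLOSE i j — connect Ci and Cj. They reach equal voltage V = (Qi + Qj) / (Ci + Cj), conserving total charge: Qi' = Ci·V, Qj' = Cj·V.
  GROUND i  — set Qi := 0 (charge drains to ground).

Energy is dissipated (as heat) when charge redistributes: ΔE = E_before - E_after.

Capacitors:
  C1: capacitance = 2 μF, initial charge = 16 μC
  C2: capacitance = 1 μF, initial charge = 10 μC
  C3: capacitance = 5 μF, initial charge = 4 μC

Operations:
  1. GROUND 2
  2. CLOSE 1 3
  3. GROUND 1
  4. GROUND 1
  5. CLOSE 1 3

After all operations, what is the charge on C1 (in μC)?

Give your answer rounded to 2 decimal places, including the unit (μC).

Answer: 4.08 μC

Derivation:
Initial: C1(2μF, Q=16μC, V=8.00V), C2(1μF, Q=10μC, V=10.00V), C3(5μF, Q=4μC, V=0.80V)
Op 1: GROUND 2: Q2=0; energy lost=50.000
Op 2: CLOSE 1-3: Q_total=20.00, C_total=7.00, V=2.86; Q1=5.71, Q3=14.29; dissipated=37.029
Op 3: GROUND 1: Q1=0; energy lost=8.163
Op 4: GROUND 1: Q1=0; energy lost=0.000
Op 5: CLOSE 1-3: Q_total=14.29, C_total=7.00, V=2.04; Q1=4.08, Q3=10.20; dissipated=5.831
Final charges: Q1=4.08, Q2=0.00, Q3=10.20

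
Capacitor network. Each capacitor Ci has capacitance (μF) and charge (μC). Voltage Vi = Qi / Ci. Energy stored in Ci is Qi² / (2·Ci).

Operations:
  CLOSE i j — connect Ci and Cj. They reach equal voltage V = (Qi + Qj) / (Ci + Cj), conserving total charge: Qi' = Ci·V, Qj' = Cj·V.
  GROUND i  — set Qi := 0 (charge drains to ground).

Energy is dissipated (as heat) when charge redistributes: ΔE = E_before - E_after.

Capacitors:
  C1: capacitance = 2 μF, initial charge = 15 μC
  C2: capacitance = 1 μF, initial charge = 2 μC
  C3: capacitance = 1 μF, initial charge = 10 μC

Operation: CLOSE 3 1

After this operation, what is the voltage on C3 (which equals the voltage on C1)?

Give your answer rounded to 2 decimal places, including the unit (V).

Answer: 8.33 V

Derivation:
Initial: C1(2μF, Q=15μC, V=7.50V), C2(1μF, Q=2μC, V=2.00V), C3(1μF, Q=10μC, V=10.00V)
Op 1: CLOSE 3-1: Q_total=25.00, C_total=3.00, V=8.33; Q3=8.33, Q1=16.67; dissipated=2.083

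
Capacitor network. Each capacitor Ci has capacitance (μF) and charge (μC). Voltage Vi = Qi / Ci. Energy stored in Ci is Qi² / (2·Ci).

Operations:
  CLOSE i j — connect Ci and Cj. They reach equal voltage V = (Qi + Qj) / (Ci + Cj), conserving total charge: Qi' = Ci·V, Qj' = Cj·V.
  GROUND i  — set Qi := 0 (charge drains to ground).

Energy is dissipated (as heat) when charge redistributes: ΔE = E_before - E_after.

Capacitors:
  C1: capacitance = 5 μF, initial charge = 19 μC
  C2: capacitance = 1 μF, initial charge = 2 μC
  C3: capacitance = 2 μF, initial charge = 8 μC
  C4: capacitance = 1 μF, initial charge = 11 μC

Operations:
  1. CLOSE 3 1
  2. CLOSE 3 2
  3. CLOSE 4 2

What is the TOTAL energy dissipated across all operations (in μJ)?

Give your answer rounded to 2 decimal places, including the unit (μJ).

Initial: C1(5μF, Q=19μC, V=3.80V), C2(1μF, Q=2μC, V=2.00V), C3(2μF, Q=8μC, V=4.00V), C4(1μF, Q=11μC, V=11.00V)
Op 1: CLOSE 3-1: Q_total=27.00, C_total=7.00, V=3.86; Q3=7.71, Q1=19.29; dissipated=0.029
Op 2: CLOSE 3-2: Q_total=9.71, C_total=3.00, V=3.24; Q3=6.48, Q2=3.24; dissipated=1.150
Op 3: CLOSE 4-2: Q_total=14.24, C_total=2.00, V=7.12; Q4=7.12, Q2=7.12; dissipated=15.062
Total dissipated: 16.240 μJ

Answer: 16.24 μJ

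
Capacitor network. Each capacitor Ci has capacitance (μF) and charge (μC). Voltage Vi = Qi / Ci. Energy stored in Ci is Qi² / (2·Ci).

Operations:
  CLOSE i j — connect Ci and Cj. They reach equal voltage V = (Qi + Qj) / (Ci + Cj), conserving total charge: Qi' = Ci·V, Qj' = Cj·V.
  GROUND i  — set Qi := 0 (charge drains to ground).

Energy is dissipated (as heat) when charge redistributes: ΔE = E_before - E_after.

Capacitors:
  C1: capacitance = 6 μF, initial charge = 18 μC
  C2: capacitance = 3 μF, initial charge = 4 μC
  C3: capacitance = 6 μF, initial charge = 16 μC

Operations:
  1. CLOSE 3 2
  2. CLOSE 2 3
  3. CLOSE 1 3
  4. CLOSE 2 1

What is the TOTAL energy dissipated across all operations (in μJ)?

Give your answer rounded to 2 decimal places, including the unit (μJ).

Initial: C1(6μF, Q=18μC, V=3.00V), C2(3μF, Q=4μC, V=1.33V), C3(6μF, Q=16μC, V=2.67V)
Op 1: CLOSE 3-2: Q_total=20.00, C_total=9.00, V=2.22; Q3=13.33, Q2=6.67; dissipated=1.778
Op 2: CLOSE 2-3: Q_total=20.00, C_total=9.00, V=2.22; Q2=6.67, Q3=13.33; dissipated=0.000
Op 3: CLOSE 1-3: Q_total=31.33, C_total=12.00, V=2.61; Q1=15.67, Q3=15.67; dissipated=0.907
Op 4: CLOSE 2-1: Q_total=22.33, C_total=9.00, V=2.48; Q2=7.44, Q1=14.89; dissipated=0.151
Total dissipated: 2.836 μJ

Answer: 2.84 μJ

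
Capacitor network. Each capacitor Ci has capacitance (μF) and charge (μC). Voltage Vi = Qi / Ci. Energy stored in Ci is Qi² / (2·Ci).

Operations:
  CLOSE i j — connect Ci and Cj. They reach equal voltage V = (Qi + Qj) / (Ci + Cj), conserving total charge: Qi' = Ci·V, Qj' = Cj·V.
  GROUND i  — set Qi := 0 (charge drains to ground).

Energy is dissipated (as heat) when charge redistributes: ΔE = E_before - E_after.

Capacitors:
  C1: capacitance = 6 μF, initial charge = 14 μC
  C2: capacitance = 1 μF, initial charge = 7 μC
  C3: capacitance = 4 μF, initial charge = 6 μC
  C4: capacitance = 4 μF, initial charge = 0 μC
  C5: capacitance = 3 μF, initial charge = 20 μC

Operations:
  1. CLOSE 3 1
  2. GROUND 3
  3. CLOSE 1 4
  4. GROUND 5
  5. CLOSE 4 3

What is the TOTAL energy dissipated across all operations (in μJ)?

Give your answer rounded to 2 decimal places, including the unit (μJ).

Initial: C1(6μF, Q=14μC, V=2.33V), C2(1μF, Q=7μC, V=7.00V), C3(4μF, Q=6μC, V=1.50V), C4(4μF, Q=0μC, V=0.00V), C5(3μF, Q=20μC, V=6.67V)
Op 1: CLOSE 3-1: Q_total=20.00, C_total=10.00, V=2.00; Q3=8.00, Q1=12.00; dissipated=0.833
Op 2: GROUND 3: Q3=0; energy lost=8.000
Op 3: CLOSE 1-4: Q_total=12.00, C_total=10.00, V=1.20; Q1=7.20, Q4=4.80; dissipated=4.800
Op 4: GROUND 5: Q5=0; energy lost=66.667
Op 5: CLOSE 4-3: Q_total=4.80, C_total=8.00, V=0.60; Q4=2.40, Q3=2.40; dissipated=1.440
Total dissipated: 81.740 μJ

Answer: 81.74 μJ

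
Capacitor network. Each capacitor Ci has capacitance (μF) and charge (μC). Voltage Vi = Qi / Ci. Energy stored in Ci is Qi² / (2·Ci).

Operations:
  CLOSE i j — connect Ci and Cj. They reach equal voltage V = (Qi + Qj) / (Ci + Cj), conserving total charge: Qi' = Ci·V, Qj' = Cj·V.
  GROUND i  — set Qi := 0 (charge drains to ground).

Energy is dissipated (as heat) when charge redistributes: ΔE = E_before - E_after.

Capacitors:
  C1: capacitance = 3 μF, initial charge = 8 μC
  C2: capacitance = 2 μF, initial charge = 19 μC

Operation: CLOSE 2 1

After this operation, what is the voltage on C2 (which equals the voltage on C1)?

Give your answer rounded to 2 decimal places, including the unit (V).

Answer: 5.40 V

Derivation:
Initial: C1(3μF, Q=8μC, V=2.67V), C2(2μF, Q=19μC, V=9.50V)
Op 1: CLOSE 2-1: Q_total=27.00, C_total=5.00, V=5.40; Q2=10.80, Q1=16.20; dissipated=28.017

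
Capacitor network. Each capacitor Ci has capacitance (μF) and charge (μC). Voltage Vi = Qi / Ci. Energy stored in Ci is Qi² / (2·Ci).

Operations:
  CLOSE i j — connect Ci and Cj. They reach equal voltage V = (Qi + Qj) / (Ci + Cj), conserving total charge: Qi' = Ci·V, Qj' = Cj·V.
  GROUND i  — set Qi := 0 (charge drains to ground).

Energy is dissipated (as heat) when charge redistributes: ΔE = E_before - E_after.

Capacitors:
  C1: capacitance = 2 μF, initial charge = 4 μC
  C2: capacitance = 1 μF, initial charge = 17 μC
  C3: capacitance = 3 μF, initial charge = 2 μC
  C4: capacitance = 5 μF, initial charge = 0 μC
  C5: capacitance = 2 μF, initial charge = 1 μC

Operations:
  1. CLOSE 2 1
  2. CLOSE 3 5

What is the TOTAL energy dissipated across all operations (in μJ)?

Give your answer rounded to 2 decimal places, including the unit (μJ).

Answer: 75.02 μJ

Derivation:
Initial: C1(2μF, Q=4μC, V=2.00V), C2(1μF, Q=17μC, V=17.00V), C3(3μF, Q=2μC, V=0.67V), C4(5μF, Q=0μC, V=0.00V), C5(2μF, Q=1μC, V=0.50V)
Op 1: CLOSE 2-1: Q_total=21.00, C_total=3.00, V=7.00; Q2=7.00, Q1=14.00; dissipated=75.000
Op 2: CLOSE 3-5: Q_total=3.00, C_total=5.00, V=0.60; Q3=1.80, Q5=1.20; dissipated=0.017
Total dissipated: 75.017 μJ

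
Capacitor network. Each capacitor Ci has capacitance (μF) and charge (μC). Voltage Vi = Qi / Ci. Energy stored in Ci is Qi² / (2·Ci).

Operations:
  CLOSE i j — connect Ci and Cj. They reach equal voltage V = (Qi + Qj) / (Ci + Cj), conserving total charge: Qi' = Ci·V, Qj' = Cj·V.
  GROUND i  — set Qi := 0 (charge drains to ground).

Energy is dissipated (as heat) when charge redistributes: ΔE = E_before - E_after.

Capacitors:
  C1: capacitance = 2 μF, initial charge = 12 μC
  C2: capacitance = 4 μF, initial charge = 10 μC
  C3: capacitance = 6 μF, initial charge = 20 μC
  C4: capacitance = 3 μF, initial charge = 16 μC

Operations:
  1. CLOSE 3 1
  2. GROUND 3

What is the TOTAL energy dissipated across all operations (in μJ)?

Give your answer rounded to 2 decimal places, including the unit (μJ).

Answer: 53.33 μJ

Derivation:
Initial: C1(2μF, Q=12μC, V=6.00V), C2(4μF, Q=10μC, V=2.50V), C3(6μF, Q=20μC, V=3.33V), C4(3μF, Q=16μC, V=5.33V)
Op 1: CLOSE 3-1: Q_total=32.00, C_total=8.00, V=4.00; Q3=24.00, Q1=8.00; dissipated=5.333
Op 2: GROUND 3: Q3=0; energy lost=48.000
Total dissipated: 53.333 μJ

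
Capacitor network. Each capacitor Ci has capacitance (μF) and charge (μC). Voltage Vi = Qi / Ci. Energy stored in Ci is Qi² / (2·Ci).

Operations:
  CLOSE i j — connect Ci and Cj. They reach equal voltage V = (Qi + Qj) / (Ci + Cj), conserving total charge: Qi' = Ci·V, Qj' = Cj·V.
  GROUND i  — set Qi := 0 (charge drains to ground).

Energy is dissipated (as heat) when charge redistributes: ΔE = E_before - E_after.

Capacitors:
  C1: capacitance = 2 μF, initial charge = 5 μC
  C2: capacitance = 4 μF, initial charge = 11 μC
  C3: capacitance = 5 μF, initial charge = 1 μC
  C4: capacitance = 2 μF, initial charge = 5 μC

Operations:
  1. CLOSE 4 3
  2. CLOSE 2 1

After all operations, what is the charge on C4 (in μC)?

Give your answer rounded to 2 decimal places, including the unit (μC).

Answer: 1.71 μC

Derivation:
Initial: C1(2μF, Q=5μC, V=2.50V), C2(4μF, Q=11μC, V=2.75V), C3(5μF, Q=1μC, V=0.20V), C4(2μF, Q=5μC, V=2.50V)
Op 1: CLOSE 4-3: Q_total=6.00, C_total=7.00, V=0.86; Q4=1.71, Q3=4.29; dissipated=3.779
Op 2: CLOSE 2-1: Q_total=16.00, C_total=6.00, V=2.67; Q2=10.67, Q1=5.33; dissipated=0.042
Final charges: Q1=5.33, Q2=10.67, Q3=4.29, Q4=1.71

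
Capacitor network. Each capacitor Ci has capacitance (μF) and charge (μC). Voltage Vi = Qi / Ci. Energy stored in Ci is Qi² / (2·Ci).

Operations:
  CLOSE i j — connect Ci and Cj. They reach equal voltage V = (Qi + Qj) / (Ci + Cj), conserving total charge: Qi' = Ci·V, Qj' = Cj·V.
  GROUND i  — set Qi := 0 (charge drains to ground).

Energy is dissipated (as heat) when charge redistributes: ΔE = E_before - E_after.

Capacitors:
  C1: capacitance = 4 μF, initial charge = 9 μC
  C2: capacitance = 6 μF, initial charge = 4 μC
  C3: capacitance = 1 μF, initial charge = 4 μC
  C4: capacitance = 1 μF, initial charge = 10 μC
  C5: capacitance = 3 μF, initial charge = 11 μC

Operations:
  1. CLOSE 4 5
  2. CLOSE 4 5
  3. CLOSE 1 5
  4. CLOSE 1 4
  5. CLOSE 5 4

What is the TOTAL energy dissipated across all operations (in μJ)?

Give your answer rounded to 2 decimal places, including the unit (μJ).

Initial: C1(4μF, Q=9μC, V=2.25V), C2(6μF, Q=4μC, V=0.67V), C3(1μF, Q=4μC, V=4.00V), C4(1μF, Q=10μC, V=10.00V), C5(3μF, Q=11μC, V=3.67V)
Op 1: CLOSE 4-5: Q_total=21.00, C_total=4.00, V=5.25; Q4=5.25, Q5=15.75; dissipated=15.042
Op 2: CLOSE 4-5: Q_total=21.00, C_total=4.00, V=5.25; Q4=5.25, Q5=15.75; dissipated=0.000
Op 3: CLOSE 1-5: Q_total=24.75, C_total=7.00, V=3.54; Q1=14.14, Q5=10.61; dissipated=7.714
Op 4: CLOSE 1-4: Q_total=19.39, C_total=5.00, V=3.88; Q1=15.51, Q4=3.88; dissipated=1.176
Op 5: CLOSE 5-4: Q_total=14.49, C_total=4.00, V=3.62; Q5=10.86, Q4=3.62; dissipated=0.044
Total dissipated: 23.976 μJ

Answer: 23.98 μJ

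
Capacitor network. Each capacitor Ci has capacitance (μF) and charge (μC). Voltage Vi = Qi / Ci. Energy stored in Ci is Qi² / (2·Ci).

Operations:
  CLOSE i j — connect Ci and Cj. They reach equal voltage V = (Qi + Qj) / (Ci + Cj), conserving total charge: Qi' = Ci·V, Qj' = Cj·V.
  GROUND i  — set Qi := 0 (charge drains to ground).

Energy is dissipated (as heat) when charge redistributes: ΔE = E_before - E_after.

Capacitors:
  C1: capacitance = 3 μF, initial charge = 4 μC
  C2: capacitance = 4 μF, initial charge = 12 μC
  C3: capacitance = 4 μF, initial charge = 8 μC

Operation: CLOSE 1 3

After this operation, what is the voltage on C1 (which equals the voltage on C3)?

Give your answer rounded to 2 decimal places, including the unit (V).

Initial: C1(3μF, Q=4μC, V=1.33V), C2(4μF, Q=12μC, V=3.00V), C3(4μF, Q=8μC, V=2.00V)
Op 1: CLOSE 1-3: Q_total=12.00, C_total=7.00, V=1.71; Q1=5.14, Q3=6.86; dissipated=0.381

Answer: 1.71 V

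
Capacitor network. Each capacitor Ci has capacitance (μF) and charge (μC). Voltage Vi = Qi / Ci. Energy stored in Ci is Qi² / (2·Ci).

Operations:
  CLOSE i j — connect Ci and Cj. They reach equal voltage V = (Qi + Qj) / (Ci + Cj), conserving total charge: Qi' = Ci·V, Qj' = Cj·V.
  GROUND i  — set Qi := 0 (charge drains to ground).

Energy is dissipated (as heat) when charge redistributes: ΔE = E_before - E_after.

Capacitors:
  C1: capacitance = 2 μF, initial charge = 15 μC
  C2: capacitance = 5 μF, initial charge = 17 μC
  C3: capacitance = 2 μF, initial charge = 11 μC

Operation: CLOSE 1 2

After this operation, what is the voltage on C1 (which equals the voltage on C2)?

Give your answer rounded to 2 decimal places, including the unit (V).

Answer: 4.57 V

Derivation:
Initial: C1(2μF, Q=15μC, V=7.50V), C2(5μF, Q=17μC, V=3.40V), C3(2μF, Q=11μC, V=5.50V)
Op 1: CLOSE 1-2: Q_total=32.00, C_total=7.00, V=4.57; Q1=9.14, Q2=22.86; dissipated=12.007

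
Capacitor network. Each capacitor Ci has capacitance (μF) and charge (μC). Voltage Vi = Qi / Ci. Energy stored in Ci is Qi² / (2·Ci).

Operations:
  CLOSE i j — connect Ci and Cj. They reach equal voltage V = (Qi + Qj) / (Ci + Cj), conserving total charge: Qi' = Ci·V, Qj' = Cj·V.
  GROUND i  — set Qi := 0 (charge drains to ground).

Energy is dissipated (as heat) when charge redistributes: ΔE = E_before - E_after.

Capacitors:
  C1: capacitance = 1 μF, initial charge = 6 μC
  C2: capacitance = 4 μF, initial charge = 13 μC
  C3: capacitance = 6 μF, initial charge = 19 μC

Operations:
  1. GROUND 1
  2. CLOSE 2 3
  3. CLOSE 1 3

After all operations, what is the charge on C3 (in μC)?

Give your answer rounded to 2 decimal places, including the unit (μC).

Answer: 16.46 μC

Derivation:
Initial: C1(1μF, Q=6μC, V=6.00V), C2(4μF, Q=13μC, V=3.25V), C3(6μF, Q=19μC, V=3.17V)
Op 1: GROUND 1: Q1=0; energy lost=18.000
Op 2: CLOSE 2-3: Q_total=32.00, C_total=10.00, V=3.20; Q2=12.80, Q3=19.20; dissipated=0.008
Op 3: CLOSE 1-3: Q_total=19.20, C_total=7.00, V=2.74; Q1=2.74, Q3=16.46; dissipated=4.389
Final charges: Q1=2.74, Q2=12.80, Q3=16.46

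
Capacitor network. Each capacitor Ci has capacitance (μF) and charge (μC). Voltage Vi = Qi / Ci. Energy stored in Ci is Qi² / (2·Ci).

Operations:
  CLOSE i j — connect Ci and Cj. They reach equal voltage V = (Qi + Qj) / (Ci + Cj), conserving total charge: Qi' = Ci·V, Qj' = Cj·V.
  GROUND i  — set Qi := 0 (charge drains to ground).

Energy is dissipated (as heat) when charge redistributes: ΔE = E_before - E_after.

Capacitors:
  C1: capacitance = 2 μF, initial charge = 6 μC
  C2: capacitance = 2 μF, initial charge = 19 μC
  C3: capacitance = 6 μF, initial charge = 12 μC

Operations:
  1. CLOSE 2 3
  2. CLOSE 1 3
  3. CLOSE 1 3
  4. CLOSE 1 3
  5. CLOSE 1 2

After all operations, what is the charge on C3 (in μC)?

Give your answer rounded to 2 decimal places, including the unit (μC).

Answer: 21.94 μC

Derivation:
Initial: C1(2μF, Q=6μC, V=3.00V), C2(2μF, Q=19μC, V=9.50V), C3(6μF, Q=12μC, V=2.00V)
Op 1: CLOSE 2-3: Q_total=31.00, C_total=8.00, V=3.88; Q2=7.75, Q3=23.25; dissipated=42.188
Op 2: CLOSE 1-3: Q_total=29.25, C_total=8.00, V=3.66; Q1=7.31, Q3=21.94; dissipated=0.574
Op 3: CLOSE 1-3: Q_total=29.25, C_total=8.00, V=3.66; Q1=7.31, Q3=21.94; dissipated=0.000
Op 4: CLOSE 1-3: Q_total=29.25, C_total=8.00, V=3.66; Q1=7.31, Q3=21.94; dissipated=0.000
Op 5: CLOSE 1-2: Q_total=15.06, C_total=4.00, V=3.77; Q1=7.53, Q2=7.53; dissipated=0.024
Final charges: Q1=7.53, Q2=7.53, Q3=21.94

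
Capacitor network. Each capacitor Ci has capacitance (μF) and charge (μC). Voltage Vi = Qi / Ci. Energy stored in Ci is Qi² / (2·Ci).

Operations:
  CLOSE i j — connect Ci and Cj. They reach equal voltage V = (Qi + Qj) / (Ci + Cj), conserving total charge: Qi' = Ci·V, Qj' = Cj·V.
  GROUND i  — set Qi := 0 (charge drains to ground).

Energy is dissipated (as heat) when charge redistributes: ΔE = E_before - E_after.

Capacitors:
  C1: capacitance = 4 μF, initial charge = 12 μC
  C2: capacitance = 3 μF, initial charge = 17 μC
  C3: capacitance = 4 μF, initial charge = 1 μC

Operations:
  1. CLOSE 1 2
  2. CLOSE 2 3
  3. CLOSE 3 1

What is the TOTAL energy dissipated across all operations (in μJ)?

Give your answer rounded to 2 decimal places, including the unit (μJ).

Initial: C1(4μF, Q=12μC, V=3.00V), C2(3μF, Q=17μC, V=5.67V), C3(4μF, Q=1μC, V=0.25V)
Op 1: CLOSE 1-2: Q_total=29.00, C_total=7.00, V=4.14; Q1=16.57, Q2=12.43; dissipated=6.095
Op 2: CLOSE 2-3: Q_total=13.43, C_total=7.00, V=1.92; Q2=5.76, Q3=7.67; dissipated=12.989
Op 3: CLOSE 3-1: Q_total=24.24, C_total=8.00, V=3.03; Q3=12.12, Q1=12.12; dissipated=4.948
Total dissipated: 24.033 μJ

Answer: 24.03 μJ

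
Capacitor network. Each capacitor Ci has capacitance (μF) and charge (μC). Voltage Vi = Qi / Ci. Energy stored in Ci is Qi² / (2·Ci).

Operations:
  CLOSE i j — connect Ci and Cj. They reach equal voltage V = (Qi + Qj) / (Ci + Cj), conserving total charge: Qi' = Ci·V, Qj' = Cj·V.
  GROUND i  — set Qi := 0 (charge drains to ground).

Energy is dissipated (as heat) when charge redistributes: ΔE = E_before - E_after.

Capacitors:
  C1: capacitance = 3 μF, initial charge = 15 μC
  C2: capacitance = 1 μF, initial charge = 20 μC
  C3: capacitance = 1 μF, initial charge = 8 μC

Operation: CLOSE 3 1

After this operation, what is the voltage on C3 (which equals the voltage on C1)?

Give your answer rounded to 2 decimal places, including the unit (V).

Initial: C1(3μF, Q=15μC, V=5.00V), C2(1μF, Q=20μC, V=20.00V), C3(1μF, Q=8μC, V=8.00V)
Op 1: CLOSE 3-1: Q_total=23.00, C_total=4.00, V=5.75; Q3=5.75, Q1=17.25; dissipated=3.375

Answer: 5.75 V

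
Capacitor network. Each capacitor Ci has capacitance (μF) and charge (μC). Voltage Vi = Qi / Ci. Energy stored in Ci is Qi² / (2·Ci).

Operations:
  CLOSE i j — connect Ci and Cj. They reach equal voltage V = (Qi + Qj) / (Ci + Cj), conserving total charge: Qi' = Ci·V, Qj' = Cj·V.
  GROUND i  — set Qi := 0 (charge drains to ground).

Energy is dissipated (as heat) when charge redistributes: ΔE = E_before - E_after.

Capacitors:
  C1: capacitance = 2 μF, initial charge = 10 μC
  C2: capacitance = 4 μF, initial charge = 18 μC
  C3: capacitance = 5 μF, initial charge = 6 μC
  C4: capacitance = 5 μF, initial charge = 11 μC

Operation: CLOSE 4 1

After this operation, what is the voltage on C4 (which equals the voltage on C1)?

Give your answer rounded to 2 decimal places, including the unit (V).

Answer: 3.00 V

Derivation:
Initial: C1(2μF, Q=10μC, V=5.00V), C2(4μF, Q=18μC, V=4.50V), C3(5μF, Q=6μC, V=1.20V), C4(5μF, Q=11μC, V=2.20V)
Op 1: CLOSE 4-1: Q_total=21.00, C_total=7.00, V=3.00; Q4=15.00, Q1=6.00; dissipated=5.600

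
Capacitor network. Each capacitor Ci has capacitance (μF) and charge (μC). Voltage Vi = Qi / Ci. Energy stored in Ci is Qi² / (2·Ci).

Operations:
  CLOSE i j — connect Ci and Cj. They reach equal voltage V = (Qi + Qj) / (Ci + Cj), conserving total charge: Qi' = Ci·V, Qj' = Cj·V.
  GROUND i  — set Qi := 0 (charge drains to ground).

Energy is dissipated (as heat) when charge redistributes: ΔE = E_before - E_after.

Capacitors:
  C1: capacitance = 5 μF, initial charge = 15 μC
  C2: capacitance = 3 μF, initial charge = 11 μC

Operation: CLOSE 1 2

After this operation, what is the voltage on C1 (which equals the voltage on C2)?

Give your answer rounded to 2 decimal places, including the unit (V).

Answer: 3.25 V

Derivation:
Initial: C1(5μF, Q=15μC, V=3.00V), C2(3μF, Q=11μC, V=3.67V)
Op 1: CLOSE 1-2: Q_total=26.00, C_total=8.00, V=3.25; Q1=16.25, Q2=9.75; dissipated=0.417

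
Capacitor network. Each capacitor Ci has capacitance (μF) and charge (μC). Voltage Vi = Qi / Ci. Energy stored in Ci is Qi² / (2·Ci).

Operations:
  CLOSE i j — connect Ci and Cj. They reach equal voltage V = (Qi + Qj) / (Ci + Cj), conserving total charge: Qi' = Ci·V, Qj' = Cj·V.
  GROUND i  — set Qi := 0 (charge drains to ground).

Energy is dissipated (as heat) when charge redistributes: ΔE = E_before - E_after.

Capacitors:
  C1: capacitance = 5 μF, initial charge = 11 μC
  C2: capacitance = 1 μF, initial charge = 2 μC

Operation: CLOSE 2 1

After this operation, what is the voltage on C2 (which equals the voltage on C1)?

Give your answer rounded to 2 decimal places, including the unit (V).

Initial: C1(5μF, Q=11μC, V=2.20V), C2(1μF, Q=2μC, V=2.00V)
Op 1: CLOSE 2-1: Q_total=13.00, C_total=6.00, V=2.17; Q2=2.17, Q1=10.83; dissipated=0.017

Answer: 2.17 V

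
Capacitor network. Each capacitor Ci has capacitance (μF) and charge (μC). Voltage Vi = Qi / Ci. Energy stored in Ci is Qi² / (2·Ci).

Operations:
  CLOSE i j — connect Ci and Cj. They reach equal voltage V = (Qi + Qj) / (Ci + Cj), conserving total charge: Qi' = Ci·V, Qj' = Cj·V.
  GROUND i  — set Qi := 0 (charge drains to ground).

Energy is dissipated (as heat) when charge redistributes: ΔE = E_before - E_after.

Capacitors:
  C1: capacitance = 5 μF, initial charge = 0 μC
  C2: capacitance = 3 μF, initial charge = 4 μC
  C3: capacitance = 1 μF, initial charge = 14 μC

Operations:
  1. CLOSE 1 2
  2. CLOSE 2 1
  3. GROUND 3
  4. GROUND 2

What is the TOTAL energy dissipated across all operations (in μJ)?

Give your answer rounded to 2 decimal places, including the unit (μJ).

Answer: 100.04 μJ

Derivation:
Initial: C1(5μF, Q=0μC, V=0.00V), C2(3μF, Q=4μC, V=1.33V), C3(1μF, Q=14μC, V=14.00V)
Op 1: CLOSE 1-2: Q_total=4.00, C_total=8.00, V=0.50; Q1=2.50, Q2=1.50; dissipated=1.667
Op 2: CLOSE 2-1: Q_total=4.00, C_total=8.00, V=0.50; Q2=1.50, Q1=2.50; dissipated=0.000
Op 3: GROUND 3: Q3=0; energy lost=98.000
Op 4: GROUND 2: Q2=0; energy lost=0.375
Total dissipated: 100.042 μJ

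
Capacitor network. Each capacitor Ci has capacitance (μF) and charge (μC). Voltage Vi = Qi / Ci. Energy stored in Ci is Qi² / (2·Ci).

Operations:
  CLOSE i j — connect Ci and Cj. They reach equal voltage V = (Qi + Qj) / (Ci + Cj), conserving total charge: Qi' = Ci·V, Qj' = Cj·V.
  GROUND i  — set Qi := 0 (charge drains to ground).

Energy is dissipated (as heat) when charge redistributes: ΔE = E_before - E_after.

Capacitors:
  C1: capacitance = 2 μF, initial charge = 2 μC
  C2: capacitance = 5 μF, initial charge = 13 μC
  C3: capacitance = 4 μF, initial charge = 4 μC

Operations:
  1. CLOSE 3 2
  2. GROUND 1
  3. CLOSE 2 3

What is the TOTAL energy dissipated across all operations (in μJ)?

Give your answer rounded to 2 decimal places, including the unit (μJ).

Answer: 3.84 μJ

Derivation:
Initial: C1(2μF, Q=2μC, V=1.00V), C2(5μF, Q=13μC, V=2.60V), C3(4μF, Q=4μC, V=1.00V)
Op 1: CLOSE 3-2: Q_total=17.00, C_total=9.00, V=1.89; Q3=7.56, Q2=9.44; dissipated=2.844
Op 2: GROUND 1: Q1=0; energy lost=1.000
Op 3: CLOSE 2-3: Q_total=17.00, C_total=9.00, V=1.89; Q2=9.44, Q3=7.56; dissipated=0.000
Total dissipated: 3.844 μJ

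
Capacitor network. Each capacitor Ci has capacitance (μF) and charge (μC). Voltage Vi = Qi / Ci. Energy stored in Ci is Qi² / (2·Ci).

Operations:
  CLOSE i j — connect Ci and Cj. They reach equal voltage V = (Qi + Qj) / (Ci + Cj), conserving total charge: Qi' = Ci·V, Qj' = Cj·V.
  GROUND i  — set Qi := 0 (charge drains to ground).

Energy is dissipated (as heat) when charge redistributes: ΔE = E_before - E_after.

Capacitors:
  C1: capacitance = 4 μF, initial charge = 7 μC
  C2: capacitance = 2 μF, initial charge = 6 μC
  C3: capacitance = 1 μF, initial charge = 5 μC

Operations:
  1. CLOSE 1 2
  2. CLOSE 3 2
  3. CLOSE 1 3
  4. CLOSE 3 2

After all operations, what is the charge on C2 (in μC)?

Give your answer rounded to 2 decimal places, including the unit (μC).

Answer: 5.72 μC

Derivation:
Initial: C1(4μF, Q=7μC, V=1.75V), C2(2μF, Q=6μC, V=3.00V), C3(1μF, Q=5μC, V=5.00V)
Op 1: CLOSE 1-2: Q_total=13.00, C_total=6.00, V=2.17; Q1=8.67, Q2=4.33; dissipated=1.042
Op 2: CLOSE 3-2: Q_total=9.33, C_total=3.00, V=3.11; Q3=3.11, Q2=6.22; dissipated=2.676
Op 3: CLOSE 1-3: Q_total=11.78, C_total=5.00, V=2.36; Q1=9.42, Q3=2.36; dissipated=0.357
Op 4: CLOSE 3-2: Q_total=8.58, C_total=3.00, V=2.86; Q3=2.86, Q2=5.72; dissipated=0.190
Final charges: Q1=9.42, Q2=5.72, Q3=2.86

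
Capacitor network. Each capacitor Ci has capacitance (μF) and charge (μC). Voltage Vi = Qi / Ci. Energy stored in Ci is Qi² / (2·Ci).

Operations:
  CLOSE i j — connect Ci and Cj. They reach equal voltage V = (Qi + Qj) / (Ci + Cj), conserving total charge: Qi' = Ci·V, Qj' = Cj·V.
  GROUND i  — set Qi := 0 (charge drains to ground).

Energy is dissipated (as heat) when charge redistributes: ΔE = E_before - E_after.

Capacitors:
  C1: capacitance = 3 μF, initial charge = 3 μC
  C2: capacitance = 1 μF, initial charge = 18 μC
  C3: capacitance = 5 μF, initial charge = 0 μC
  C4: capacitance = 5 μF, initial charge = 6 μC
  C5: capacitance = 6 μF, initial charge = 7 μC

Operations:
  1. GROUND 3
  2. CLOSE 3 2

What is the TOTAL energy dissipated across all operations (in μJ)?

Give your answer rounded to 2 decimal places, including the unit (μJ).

Answer: 135.00 μJ

Derivation:
Initial: C1(3μF, Q=3μC, V=1.00V), C2(1μF, Q=18μC, V=18.00V), C3(5μF, Q=0μC, V=0.00V), C4(5μF, Q=6μC, V=1.20V), C5(6μF, Q=7μC, V=1.17V)
Op 1: GROUND 3: Q3=0; energy lost=0.000
Op 2: CLOSE 3-2: Q_total=18.00, C_total=6.00, V=3.00; Q3=15.00, Q2=3.00; dissipated=135.000
Total dissipated: 135.000 μJ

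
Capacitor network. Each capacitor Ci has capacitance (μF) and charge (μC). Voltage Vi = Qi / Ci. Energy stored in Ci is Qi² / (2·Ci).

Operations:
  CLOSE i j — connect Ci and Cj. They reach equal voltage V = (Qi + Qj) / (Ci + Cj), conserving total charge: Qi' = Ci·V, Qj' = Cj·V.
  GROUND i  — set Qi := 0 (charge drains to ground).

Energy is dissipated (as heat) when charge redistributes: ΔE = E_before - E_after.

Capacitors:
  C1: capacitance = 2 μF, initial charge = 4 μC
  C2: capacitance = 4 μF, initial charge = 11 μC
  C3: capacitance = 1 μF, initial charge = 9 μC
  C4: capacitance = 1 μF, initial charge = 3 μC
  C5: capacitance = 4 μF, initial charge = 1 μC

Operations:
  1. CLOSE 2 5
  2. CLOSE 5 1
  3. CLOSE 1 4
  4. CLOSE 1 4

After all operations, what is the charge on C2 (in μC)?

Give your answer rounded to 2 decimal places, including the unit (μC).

Answer: 6.00 μC

Derivation:
Initial: C1(2μF, Q=4μC, V=2.00V), C2(4μF, Q=11μC, V=2.75V), C3(1μF, Q=9μC, V=9.00V), C4(1μF, Q=3μC, V=3.00V), C5(4μF, Q=1μC, V=0.25V)
Op 1: CLOSE 2-5: Q_total=12.00, C_total=8.00, V=1.50; Q2=6.00, Q5=6.00; dissipated=6.250
Op 2: CLOSE 5-1: Q_total=10.00, C_total=6.00, V=1.67; Q5=6.67, Q1=3.33; dissipated=0.167
Op 3: CLOSE 1-4: Q_total=6.33, C_total=3.00, V=2.11; Q1=4.22, Q4=2.11; dissipated=0.593
Op 4: CLOSE 1-4: Q_total=6.33, C_total=3.00, V=2.11; Q1=4.22, Q4=2.11; dissipated=0.000
Final charges: Q1=4.22, Q2=6.00, Q3=9.00, Q4=2.11, Q5=6.67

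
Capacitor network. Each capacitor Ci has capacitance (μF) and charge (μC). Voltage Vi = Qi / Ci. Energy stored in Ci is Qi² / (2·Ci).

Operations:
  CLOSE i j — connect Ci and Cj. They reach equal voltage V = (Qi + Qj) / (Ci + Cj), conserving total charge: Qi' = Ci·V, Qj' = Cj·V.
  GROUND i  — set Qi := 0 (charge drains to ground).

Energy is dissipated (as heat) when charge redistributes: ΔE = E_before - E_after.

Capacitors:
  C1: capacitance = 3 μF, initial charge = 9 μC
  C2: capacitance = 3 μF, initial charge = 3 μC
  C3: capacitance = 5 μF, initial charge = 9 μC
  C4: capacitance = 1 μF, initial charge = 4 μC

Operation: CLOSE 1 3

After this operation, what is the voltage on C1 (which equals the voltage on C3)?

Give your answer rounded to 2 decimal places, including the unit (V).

Answer: 2.25 V

Derivation:
Initial: C1(3μF, Q=9μC, V=3.00V), C2(3μF, Q=3μC, V=1.00V), C3(5μF, Q=9μC, V=1.80V), C4(1μF, Q=4μC, V=4.00V)
Op 1: CLOSE 1-3: Q_total=18.00, C_total=8.00, V=2.25; Q1=6.75, Q3=11.25; dissipated=1.350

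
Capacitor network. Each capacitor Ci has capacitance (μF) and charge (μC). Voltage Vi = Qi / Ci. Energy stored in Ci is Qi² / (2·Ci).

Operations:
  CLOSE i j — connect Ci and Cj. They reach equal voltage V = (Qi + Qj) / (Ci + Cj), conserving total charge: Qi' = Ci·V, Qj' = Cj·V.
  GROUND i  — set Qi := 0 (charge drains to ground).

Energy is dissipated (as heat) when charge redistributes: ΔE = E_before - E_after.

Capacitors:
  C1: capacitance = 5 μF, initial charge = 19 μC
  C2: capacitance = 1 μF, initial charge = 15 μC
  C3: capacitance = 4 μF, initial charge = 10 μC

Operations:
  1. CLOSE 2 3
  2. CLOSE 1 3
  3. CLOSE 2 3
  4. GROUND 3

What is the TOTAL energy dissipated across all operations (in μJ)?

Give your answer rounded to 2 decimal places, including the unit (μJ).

Initial: C1(5μF, Q=19μC, V=3.80V), C2(1μF, Q=15μC, V=15.00V), C3(4μF, Q=10μC, V=2.50V)
Op 1: CLOSE 2-3: Q_total=25.00, C_total=5.00, V=5.00; Q2=5.00, Q3=20.00; dissipated=62.500
Op 2: CLOSE 1-3: Q_total=39.00, C_total=9.00, V=4.33; Q1=21.67, Q3=17.33; dissipated=1.600
Op 3: CLOSE 2-3: Q_total=22.33, C_total=5.00, V=4.47; Q2=4.47, Q3=17.87; dissipated=0.178
Op 4: GROUND 3: Q3=0; energy lost=39.902
Total dissipated: 104.180 μJ

Answer: 104.18 μJ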